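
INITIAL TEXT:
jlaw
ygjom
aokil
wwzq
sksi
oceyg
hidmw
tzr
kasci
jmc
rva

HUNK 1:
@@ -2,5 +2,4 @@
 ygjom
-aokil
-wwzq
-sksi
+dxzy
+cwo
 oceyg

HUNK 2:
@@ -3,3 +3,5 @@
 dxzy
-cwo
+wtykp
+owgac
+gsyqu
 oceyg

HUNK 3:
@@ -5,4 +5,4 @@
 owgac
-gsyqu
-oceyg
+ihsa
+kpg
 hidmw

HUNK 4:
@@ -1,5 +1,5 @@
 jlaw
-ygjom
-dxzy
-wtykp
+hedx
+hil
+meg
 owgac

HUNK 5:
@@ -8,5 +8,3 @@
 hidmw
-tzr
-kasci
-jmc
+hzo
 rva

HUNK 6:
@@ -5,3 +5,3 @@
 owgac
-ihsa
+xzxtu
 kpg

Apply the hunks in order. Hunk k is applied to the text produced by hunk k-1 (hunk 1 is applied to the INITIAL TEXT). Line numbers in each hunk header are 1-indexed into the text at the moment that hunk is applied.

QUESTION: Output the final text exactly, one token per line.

Answer: jlaw
hedx
hil
meg
owgac
xzxtu
kpg
hidmw
hzo
rva

Derivation:
Hunk 1: at line 2 remove [aokil,wwzq,sksi] add [dxzy,cwo] -> 10 lines: jlaw ygjom dxzy cwo oceyg hidmw tzr kasci jmc rva
Hunk 2: at line 3 remove [cwo] add [wtykp,owgac,gsyqu] -> 12 lines: jlaw ygjom dxzy wtykp owgac gsyqu oceyg hidmw tzr kasci jmc rva
Hunk 3: at line 5 remove [gsyqu,oceyg] add [ihsa,kpg] -> 12 lines: jlaw ygjom dxzy wtykp owgac ihsa kpg hidmw tzr kasci jmc rva
Hunk 4: at line 1 remove [ygjom,dxzy,wtykp] add [hedx,hil,meg] -> 12 lines: jlaw hedx hil meg owgac ihsa kpg hidmw tzr kasci jmc rva
Hunk 5: at line 8 remove [tzr,kasci,jmc] add [hzo] -> 10 lines: jlaw hedx hil meg owgac ihsa kpg hidmw hzo rva
Hunk 6: at line 5 remove [ihsa] add [xzxtu] -> 10 lines: jlaw hedx hil meg owgac xzxtu kpg hidmw hzo rva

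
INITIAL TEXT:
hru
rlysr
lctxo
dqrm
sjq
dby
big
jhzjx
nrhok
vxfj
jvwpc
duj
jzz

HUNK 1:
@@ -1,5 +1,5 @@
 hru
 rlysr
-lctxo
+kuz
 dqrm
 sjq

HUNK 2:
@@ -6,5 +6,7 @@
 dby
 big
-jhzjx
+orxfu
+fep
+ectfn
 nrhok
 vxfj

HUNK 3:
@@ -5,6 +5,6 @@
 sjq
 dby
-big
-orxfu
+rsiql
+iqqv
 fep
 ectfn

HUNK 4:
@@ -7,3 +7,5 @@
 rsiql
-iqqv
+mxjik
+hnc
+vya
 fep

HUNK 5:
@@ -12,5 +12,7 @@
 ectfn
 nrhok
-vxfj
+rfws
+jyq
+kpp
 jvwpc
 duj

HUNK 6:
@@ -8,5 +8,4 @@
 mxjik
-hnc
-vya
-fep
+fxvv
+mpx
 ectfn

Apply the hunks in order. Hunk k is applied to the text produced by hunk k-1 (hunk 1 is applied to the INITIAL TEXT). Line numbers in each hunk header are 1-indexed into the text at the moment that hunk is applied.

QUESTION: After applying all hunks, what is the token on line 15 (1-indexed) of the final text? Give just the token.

Hunk 1: at line 1 remove [lctxo] add [kuz] -> 13 lines: hru rlysr kuz dqrm sjq dby big jhzjx nrhok vxfj jvwpc duj jzz
Hunk 2: at line 6 remove [jhzjx] add [orxfu,fep,ectfn] -> 15 lines: hru rlysr kuz dqrm sjq dby big orxfu fep ectfn nrhok vxfj jvwpc duj jzz
Hunk 3: at line 5 remove [big,orxfu] add [rsiql,iqqv] -> 15 lines: hru rlysr kuz dqrm sjq dby rsiql iqqv fep ectfn nrhok vxfj jvwpc duj jzz
Hunk 4: at line 7 remove [iqqv] add [mxjik,hnc,vya] -> 17 lines: hru rlysr kuz dqrm sjq dby rsiql mxjik hnc vya fep ectfn nrhok vxfj jvwpc duj jzz
Hunk 5: at line 12 remove [vxfj] add [rfws,jyq,kpp] -> 19 lines: hru rlysr kuz dqrm sjq dby rsiql mxjik hnc vya fep ectfn nrhok rfws jyq kpp jvwpc duj jzz
Hunk 6: at line 8 remove [hnc,vya,fep] add [fxvv,mpx] -> 18 lines: hru rlysr kuz dqrm sjq dby rsiql mxjik fxvv mpx ectfn nrhok rfws jyq kpp jvwpc duj jzz
Final line 15: kpp

Answer: kpp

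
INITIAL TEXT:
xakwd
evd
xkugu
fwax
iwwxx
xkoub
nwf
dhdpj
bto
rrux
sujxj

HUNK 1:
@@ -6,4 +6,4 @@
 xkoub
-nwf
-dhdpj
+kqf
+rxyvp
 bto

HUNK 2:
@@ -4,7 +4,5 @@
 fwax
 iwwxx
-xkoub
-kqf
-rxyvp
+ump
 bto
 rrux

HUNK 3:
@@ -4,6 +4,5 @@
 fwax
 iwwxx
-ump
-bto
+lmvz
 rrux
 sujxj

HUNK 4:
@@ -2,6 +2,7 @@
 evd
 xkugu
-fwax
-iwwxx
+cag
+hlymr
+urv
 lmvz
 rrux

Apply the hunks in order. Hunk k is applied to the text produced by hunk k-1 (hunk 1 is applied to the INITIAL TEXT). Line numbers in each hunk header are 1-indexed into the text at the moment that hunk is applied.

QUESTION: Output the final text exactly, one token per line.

Answer: xakwd
evd
xkugu
cag
hlymr
urv
lmvz
rrux
sujxj

Derivation:
Hunk 1: at line 6 remove [nwf,dhdpj] add [kqf,rxyvp] -> 11 lines: xakwd evd xkugu fwax iwwxx xkoub kqf rxyvp bto rrux sujxj
Hunk 2: at line 4 remove [xkoub,kqf,rxyvp] add [ump] -> 9 lines: xakwd evd xkugu fwax iwwxx ump bto rrux sujxj
Hunk 3: at line 4 remove [ump,bto] add [lmvz] -> 8 lines: xakwd evd xkugu fwax iwwxx lmvz rrux sujxj
Hunk 4: at line 2 remove [fwax,iwwxx] add [cag,hlymr,urv] -> 9 lines: xakwd evd xkugu cag hlymr urv lmvz rrux sujxj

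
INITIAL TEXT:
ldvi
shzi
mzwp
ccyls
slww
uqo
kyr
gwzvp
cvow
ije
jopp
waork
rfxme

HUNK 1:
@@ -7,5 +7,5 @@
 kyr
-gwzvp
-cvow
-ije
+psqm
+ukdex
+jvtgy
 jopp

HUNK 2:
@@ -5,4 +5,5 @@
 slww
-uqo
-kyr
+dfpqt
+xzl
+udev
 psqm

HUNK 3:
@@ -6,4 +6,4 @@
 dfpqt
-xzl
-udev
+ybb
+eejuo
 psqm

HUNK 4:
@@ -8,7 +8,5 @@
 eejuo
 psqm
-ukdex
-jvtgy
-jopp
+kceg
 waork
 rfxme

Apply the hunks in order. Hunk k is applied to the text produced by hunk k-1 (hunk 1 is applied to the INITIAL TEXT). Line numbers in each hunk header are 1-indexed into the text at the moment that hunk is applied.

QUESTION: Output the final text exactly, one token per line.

Hunk 1: at line 7 remove [gwzvp,cvow,ije] add [psqm,ukdex,jvtgy] -> 13 lines: ldvi shzi mzwp ccyls slww uqo kyr psqm ukdex jvtgy jopp waork rfxme
Hunk 2: at line 5 remove [uqo,kyr] add [dfpqt,xzl,udev] -> 14 lines: ldvi shzi mzwp ccyls slww dfpqt xzl udev psqm ukdex jvtgy jopp waork rfxme
Hunk 3: at line 6 remove [xzl,udev] add [ybb,eejuo] -> 14 lines: ldvi shzi mzwp ccyls slww dfpqt ybb eejuo psqm ukdex jvtgy jopp waork rfxme
Hunk 4: at line 8 remove [ukdex,jvtgy,jopp] add [kceg] -> 12 lines: ldvi shzi mzwp ccyls slww dfpqt ybb eejuo psqm kceg waork rfxme

Answer: ldvi
shzi
mzwp
ccyls
slww
dfpqt
ybb
eejuo
psqm
kceg
waork
rfxme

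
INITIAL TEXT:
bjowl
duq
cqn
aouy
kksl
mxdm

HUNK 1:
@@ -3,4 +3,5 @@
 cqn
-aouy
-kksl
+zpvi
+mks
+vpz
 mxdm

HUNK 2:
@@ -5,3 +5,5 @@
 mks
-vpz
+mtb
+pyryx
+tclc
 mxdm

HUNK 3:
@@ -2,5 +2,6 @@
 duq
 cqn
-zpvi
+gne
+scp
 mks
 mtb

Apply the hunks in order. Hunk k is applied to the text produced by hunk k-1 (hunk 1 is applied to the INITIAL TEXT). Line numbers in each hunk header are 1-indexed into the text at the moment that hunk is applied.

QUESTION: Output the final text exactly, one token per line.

Answer: bjowl
duq
cqn
gne
scp
mks
mtb
pyryx
tclc
mxdm

Derivation:
Hunk 1: at line 3 remove [aouy,kksl] add [zpvi,mks,vpz] -> 7 lines: bjowl duq cqn zpvi mks vpz mxdm
Hunk 2: at line 5 remove [vpz] add [mtb,pyryx,tclc] -> 9 lines: bjowl duq cqn zpvi mks mtb pyryx tclc mxdm
Hunk 3: at line 2 remove [zpvi] add [gne,scp] -> 10 lines: bjowl duq cqn gne scp mks mtb pyryx tclc mxdm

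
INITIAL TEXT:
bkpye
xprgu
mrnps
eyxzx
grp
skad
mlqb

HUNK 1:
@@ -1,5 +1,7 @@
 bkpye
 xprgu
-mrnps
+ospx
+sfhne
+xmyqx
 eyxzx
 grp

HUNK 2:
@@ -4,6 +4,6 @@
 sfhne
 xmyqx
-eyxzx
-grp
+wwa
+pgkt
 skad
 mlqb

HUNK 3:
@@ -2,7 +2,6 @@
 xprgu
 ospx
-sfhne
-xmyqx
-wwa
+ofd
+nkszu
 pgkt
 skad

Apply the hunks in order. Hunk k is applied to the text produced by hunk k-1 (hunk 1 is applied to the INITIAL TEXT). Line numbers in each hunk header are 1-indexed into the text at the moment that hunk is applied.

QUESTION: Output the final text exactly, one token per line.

Answer: bkpye
xprgu
ospx
ofd
nkszu
pgkt
skad
mlqb

Derivation:
Hunk 1: at line 1 remove [mrnps] add [ospx,sfhne,xmyqx] -> 9 lines: bkpye xprgu ospx sfhne xmyqx eyxzx grp skad mlqb
Hunk 2: at line 4 remove [eyxzx,grp] add [wwa,pgkt] -> 9 lines: bkpye xprgu ospx sfhne xmyqx wwa pgkt skad mlqb
Hunk 3: at line 2 remove [sfhne,xmyqx,wwa] add [ofd,nkszu] -> 8 lines: bkpye xprgu ospx ofd nkszu pgkt skad mlqb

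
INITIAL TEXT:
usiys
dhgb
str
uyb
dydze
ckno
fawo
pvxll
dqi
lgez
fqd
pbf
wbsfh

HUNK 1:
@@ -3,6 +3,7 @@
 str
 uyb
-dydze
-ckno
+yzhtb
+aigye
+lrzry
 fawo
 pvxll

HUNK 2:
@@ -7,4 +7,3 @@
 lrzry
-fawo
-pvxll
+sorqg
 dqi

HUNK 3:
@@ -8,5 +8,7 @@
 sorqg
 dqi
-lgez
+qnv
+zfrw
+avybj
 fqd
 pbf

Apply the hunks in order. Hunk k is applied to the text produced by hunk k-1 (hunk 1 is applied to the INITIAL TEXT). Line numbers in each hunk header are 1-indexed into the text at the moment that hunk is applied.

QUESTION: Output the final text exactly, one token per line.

Hunk 1: at line 3 remove [dydze,ckno] add [yzhtb,aigye,lrzry] -> 14 lines: usiys dhgb str uyb yzhtb aigye lrzry fawo pvxll dqi lgez fqd pbf wbsfh
Hunk 2: at line 7 remove [fawo,pvxll] add [sorqg] -> 13 lines: usiys dhgb str uyb yzhtb aigye lrzry sorqg dqi lgez fqd pbf wbsfh
Hunk 3: at line 8 remove [lgez] add [qnv,zfrw,avybj] -> 15 lines: usiys dhgb str uyb yzhtb aigye lrzry sorqg dqi qnv zfrw avybj fqd pbf wbsfh

Answer: usiys
dhgb
str
uyb
yzhtb
aigye
lrzry
sorqg
dqi
qnv
zfrw
avybj
fqd
pbf
wbsfh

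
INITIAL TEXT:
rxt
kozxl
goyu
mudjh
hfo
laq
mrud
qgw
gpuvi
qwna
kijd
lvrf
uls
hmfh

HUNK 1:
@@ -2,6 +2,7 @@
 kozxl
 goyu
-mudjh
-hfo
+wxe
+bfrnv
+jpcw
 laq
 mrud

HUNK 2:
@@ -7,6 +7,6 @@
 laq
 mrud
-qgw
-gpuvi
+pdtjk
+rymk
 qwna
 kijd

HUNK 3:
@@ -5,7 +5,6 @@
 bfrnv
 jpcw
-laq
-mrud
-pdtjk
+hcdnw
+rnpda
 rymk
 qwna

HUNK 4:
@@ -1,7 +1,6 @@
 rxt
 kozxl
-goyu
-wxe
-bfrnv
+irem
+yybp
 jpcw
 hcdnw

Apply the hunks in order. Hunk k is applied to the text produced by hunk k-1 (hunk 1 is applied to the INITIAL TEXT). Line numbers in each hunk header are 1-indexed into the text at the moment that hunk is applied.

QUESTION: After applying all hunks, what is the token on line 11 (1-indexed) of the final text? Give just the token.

Answer: lvrf

Derivation:
Hunk 1: at line 2 remove [mudjh,hfo] add [wxe,bfrnv,jpcw] -> 15 lines: rxt kozxl goyu wxe bfrnv jpcw laq mrud qgw gpuvi qwna kijd lvrf uls hmfh
Hunk 2: at line 7 remove [qgw,gpuvi] add [pdtjk,rymk] -> 15 lines: rxt kozxl goyu wxe bfrnv jpcw laq mrud pdtjk rymk qwna kijd lvrf uls hmfh
Hunk 3: at line 5 remove [laq,mrud,pdtjk] add [hcdnw,rnpda] -> 14 lines: rxt kozxl goyu wxe bfrnv jpcw hcdnw rnpda rymk qwna kijd lvrf uls hmfh
Hunk 4: at line 1 remove [goyu,wxe,bfrnv] add [irem,yybp] -> 13 lines: rxt kozxl irem yybp jpcw hcdnw rnpda rymk qwna kijd lvrf uls hmfh
Final line 11: lvrf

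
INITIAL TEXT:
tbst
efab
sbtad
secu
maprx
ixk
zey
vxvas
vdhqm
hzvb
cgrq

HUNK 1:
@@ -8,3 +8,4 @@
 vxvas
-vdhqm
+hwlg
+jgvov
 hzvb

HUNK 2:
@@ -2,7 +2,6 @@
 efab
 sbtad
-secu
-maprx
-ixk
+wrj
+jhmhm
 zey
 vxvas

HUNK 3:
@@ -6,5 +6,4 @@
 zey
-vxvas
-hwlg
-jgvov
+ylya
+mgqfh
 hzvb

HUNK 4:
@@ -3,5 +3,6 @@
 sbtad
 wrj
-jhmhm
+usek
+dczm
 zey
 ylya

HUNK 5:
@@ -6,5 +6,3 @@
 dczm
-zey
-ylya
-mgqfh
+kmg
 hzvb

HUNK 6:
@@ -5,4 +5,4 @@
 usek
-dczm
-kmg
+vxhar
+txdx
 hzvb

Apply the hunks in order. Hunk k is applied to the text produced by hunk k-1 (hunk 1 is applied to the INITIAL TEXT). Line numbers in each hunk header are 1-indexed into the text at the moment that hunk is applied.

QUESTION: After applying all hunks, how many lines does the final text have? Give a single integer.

Answer: 9

Derivation:
Hunk 1: at line 8 remove [vdhqm] add [hwlg,jgvov] -> 12 lines: tbst efab sbtad secu maprx ixk zey vxvas hwlg jgvov hzvb cgrq
Hunk 2: at line 2 remove [secu,maprx,ixk] add [wrj,jhmhm] -> 11 lines: tbst efab sbtad wrj jhmhm zey vxvas hwlg jgvov hzvb cgrq
Hunk 3: at line 6 remove [vxvas,hwlg,jgvov] add [ylya,mgqfh] -> 10 lines: tbst efab sbtad wrj jhmhm zey ylya mgqfh hzvb cgrq
Hunk 4: at line 3 remove [jhmhm] add [usek,dczm] -> 11 lines: tbst efab sbtad wrj usek dczm zey ylya mgqfh hzvb cgrq
Hunk 5: at line 6 remove [zey,ylya,mgqfh] add [kmg] -> 9 lines: tbst efab sbtad wrj usek dczm kmg hzvb cgrq
Hunk 6: at line 5 remove [dczm,kmg] add [vxhar,txdx] -> 9 lines: tbst efab sbtad wrj usek vxhar txdx hzvb cgrq
Final line count: 9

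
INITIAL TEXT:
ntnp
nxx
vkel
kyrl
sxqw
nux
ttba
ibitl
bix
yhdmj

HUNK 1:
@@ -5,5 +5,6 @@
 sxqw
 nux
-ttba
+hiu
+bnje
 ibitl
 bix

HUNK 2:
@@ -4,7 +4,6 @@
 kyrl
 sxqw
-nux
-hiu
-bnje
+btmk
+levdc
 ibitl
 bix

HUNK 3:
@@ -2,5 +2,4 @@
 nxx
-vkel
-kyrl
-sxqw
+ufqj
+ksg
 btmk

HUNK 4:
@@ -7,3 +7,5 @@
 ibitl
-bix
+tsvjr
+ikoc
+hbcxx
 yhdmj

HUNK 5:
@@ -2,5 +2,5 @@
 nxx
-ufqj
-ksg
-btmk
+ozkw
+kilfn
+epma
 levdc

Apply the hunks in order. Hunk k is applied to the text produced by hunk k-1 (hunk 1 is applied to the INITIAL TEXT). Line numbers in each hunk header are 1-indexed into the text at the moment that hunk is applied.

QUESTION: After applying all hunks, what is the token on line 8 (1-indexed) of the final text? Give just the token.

Hunk 1: at line 5 remove [ttba] add [hiu,bnje] -> 11 lines: ntnp nxx vkel kyrl sxqw nux hiu bnje ibitl bix yhdmj
Hunk 2: at line 4 remove [nux,hiu,bnje] add [btmk,levdc] -> 10 lines: ntnp nxx vkel kyrl sxqw btmk levdc ibitl bix yhdmj
Hunk 3: at line 2 remove [vkel,kyrl,sxqw] add [ufqj,ksg] -> 9 lines: ntnp nxx ufqj ksg btmk levdc ibitl bix yhdmj
Hunk 4: at line 7 remove [bix] add [tsvjr,ikoc,hbcxx] -> 11 lines: ntnp nxx ufqj ksg btmk levdc ibitl tsvjr ikoc hbcxx yhdmj
Hunk 5: at line 2 remove [ufqj,ksg,btmk] add [ozkw,kilfn,epma] -> 11 lines: ntnp nxx ozkw kilfn epma levdc ibitl tsvjr ikoc hbcxx yhdmj
Final line 8: tsvjr

Answer: tsvjr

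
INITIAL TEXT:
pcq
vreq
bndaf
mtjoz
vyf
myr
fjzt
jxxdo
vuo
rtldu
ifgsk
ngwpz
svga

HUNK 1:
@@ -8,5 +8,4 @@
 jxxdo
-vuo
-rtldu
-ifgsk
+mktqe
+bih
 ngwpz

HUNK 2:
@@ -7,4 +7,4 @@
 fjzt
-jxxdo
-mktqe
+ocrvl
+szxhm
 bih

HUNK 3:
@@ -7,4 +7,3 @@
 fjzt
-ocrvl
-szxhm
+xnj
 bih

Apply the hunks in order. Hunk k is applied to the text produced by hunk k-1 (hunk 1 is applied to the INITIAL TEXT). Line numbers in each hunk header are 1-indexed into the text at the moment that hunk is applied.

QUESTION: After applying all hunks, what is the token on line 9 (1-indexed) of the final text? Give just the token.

Answer: bih

Derivation:
Hunk 1: at line 8 remove [vuo,rtldu,ifgsk] add [mktqe,bih] -> 12 lines: pcq vreq bndaf mtjoz vyf myr fjzt jxxdo mktqe bih ngwpz svga
Hunk 2: at line 7 remove [jxxdo,mktqe] add [ocrvl,szxhm] -> 12 lines: pcq vreq bndaf mtjoz vyf myr fjzt ocrvl szxhm bih ngwpz svga
Hunk 3: at line 7 remove [ocrvl,szxhm] add [xnj] -> 11 lines: pcq vreq bndaf mtjoz vyf myr fjzt xnj bih ngwpz svga
Final line 9: bih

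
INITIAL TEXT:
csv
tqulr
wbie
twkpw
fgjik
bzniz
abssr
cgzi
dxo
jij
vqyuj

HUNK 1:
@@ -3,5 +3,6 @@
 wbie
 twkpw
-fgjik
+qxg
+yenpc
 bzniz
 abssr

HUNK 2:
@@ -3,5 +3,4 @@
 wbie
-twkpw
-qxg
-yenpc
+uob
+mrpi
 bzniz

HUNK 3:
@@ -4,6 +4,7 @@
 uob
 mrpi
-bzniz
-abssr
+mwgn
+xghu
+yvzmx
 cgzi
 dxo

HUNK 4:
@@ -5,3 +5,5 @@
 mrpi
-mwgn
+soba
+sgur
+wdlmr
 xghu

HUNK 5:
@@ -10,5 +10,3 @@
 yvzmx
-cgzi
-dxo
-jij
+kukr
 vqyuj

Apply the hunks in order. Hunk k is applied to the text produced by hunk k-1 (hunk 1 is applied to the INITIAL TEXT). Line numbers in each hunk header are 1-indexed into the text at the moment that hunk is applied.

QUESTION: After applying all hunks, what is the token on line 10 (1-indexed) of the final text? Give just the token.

Answer: yvzmx

Derivation:
Hunk 1: at line 3 remove [fgjik] add [qxg,yenpc] -> 12 lines: csv tqulr wbie twkpw qxg yenpc bzniz abssr cgzi dxo jij vqyuj
Hunk 2: at line 3 remove [twkpw,qxg,yenpc] add [uob,mrpi] -> 11 lines: csv tqulr wbie uob mrpi bzniz abssr cgzi dxo jij vqyuj
Hunk 3: at line 4 remove [bzniz,abssr] add [mwgn,xghu,yvzmx] -> 12 lines: csv tqulr wbie uob mrpi mwgn xghu yvzmx cgzi dxo jij vqyuj
Hunk 4: at line 5 remove [mwgn] add [soba,sgur,wdlmr] -> 14 lines: csv tqulr wbie uob mrpi soba sgur wdlmr xghu yvzmx cgzi dxo jij vqyuj
Hunk 5: at line 10 remove [cgzi,dxo,jij] add [kukr] -> 12 lines: csv tqulr wbie uob mrpi soba sgur wdlmr xghu yvzmx kukr vqyuj
Final line 10: yvzmx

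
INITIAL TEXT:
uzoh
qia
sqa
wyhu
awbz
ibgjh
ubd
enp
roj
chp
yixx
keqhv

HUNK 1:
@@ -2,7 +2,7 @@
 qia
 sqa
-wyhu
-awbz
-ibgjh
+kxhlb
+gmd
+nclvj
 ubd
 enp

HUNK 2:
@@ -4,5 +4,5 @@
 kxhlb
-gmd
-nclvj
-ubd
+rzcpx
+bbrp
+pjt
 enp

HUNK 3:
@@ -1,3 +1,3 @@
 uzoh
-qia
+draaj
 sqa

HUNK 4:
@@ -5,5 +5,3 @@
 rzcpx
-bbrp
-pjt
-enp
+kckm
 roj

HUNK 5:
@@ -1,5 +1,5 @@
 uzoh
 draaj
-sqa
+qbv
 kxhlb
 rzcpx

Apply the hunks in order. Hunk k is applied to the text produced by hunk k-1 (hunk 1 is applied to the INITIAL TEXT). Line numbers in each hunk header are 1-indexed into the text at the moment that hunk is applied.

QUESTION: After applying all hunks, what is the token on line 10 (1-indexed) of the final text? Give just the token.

Answer: keqhv

Derivation:
Hunk 1: at line 2 remove [wyhu,awbz,ibgjh] add [kxhlb,gmd,nclvj] -> 12 lines: uzoh qia sqa kxhlb gmd nclvj ubd enp roj chp yixx keqhv
Hunk 2: at line 4 remove [gmd,nclvj,ubd] add [rzcpx,bbrp,pjt] -> 12 lines: uzoh qia sqa kxhlb rzcpx bbrp pjt enp roj chp yixx keqhv
Hunk 3: at line 1 remove [qia] add [draaj] -> 12 lines: uzoh draaj sqa kxhlb rzcpx bbrp pjt enp roj chp yixx keqhv
Hunk 4: at line 5 remove [bbrp,pjt,enp] add [kckm] -> 10 lines: uzoh draaj sqa kxhlb rzcpx kckm roj chp yixx keqhv
Hunk 5: at line 1 remove [sqa] add [qbv] -> 10 lines: uzoh draaj qbv kxhlb rzcpx kckm roj chp yixx keqhv
Final line 10: keqhv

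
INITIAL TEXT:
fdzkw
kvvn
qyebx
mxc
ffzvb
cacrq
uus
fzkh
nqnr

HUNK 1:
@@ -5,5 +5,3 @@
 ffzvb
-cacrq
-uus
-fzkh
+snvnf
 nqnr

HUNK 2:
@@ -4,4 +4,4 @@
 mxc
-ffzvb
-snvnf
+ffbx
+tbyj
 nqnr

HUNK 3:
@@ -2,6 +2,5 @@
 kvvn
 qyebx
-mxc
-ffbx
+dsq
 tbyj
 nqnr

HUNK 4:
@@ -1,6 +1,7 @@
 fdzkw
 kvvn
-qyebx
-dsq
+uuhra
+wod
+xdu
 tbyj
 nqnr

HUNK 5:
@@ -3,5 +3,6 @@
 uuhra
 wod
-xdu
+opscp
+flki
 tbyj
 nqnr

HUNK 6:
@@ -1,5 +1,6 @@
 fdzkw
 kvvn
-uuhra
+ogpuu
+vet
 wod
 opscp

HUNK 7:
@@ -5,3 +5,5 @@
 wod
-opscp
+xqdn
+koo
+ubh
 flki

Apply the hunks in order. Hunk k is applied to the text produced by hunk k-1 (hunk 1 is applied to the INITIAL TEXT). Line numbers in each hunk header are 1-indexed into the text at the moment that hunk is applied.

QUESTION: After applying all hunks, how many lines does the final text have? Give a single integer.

Hunk 1: at line 5 remove [cacrq,uus,fzkh] add [snvnf] -> 7 lines: fdzkw kvvn qyebx mxc ffzvb snvnf nqnr
Hunk 2: at line 4 remove [ffzvb,snvnf] add [ffbx,tbyj] -> 7 lines: fdzkw kvvn qyebx mxc ffbx tbyj nqnr
Hunk 3: at line 2 remove [mxc,ffbx] add [dsq] -> 6 lines: fdzkw kvvn qyebx dsq tbyj nqnr
Hunk 4: at line 1 remove [qyebx,dsq] add [uuhra,wod,xdu] -> 7 lines: fdzkw kvvn uuhra wod xdu tbyj nqnr
Hunk 5: at line 3 remove [xdu] add [opscp,flki] -> 8 lines: fdzkw kvvn uuhra wod opscp flki tbyj nqnr
Hunk 6: at line 1 remove [uuhra] add [ogpuu,vet] -> 9 lines: fdzkw kvvn ogpuu vet wod opscp flki tbyj nqnr
Hunk 7: at line 5 remove [opscp] add [xqdn,koo,ubh] -> 11 lines: fdzkw kvvn ogpuu vet wod xqdn koo ubh flki tbyj nqnr
Final line count: 11

Answer: 11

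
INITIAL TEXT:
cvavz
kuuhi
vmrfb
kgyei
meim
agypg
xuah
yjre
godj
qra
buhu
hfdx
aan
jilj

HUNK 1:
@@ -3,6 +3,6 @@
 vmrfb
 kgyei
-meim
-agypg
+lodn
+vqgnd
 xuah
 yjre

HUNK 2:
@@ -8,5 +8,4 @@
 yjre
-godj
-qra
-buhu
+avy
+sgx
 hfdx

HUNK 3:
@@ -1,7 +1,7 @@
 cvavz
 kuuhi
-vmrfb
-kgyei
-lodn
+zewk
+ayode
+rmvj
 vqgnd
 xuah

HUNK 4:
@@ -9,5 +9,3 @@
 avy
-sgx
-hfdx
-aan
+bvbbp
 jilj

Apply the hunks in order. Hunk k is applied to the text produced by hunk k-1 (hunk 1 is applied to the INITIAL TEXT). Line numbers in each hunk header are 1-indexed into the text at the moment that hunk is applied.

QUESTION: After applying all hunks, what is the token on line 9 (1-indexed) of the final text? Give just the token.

Answer: avy

Derivation:
Hunk 1: at line 3 remove [meim,agypg] add [lodn,vqgnd] -> 14 lines: cvavz kuuhi vmrfb kgyei lodn vqgnd xuah yjre godj qra buhu hfdx aan jilj
Hunk 2: at line 8 remove [godj,qra,buhu] add [avy,sgx] -> 13 lines: cvavz kuuhi vmrfb kgyei lodn vqgnd xuah yjre avy sgx hfdx aan jilj
Hunk 3: at line 1 remove [vmrfb,kgyei,lodn] add [zewk,ayode,rmvj] -> 13 lines: cvavz kuuhi zewk ayode rmvj vqgnd xuah yjre avy sgx hfdx aan jilj
Hunk 4: at line 9 remove [sgx,hfdx,aan] add [bvbbp] -> 11 lines: cvavz kuuhi zewk ayode rmvj vqgnd xuah yjre avy bvbbp jilj
Final line 9: avy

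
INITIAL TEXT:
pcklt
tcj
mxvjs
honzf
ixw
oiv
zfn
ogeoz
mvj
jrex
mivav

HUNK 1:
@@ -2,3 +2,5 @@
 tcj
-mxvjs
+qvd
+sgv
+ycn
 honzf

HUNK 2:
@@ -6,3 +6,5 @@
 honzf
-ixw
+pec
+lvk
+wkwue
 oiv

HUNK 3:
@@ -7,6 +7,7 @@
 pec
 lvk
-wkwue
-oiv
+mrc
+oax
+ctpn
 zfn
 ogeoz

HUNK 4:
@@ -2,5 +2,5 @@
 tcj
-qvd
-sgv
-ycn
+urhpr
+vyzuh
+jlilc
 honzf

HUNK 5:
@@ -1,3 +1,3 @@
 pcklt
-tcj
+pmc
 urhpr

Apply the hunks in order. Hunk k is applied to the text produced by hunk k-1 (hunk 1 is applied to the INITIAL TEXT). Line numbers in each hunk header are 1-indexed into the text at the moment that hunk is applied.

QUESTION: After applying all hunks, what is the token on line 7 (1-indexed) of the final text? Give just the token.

Hunk 1: at line 2 remove [mxvjs] add [qvd,sgv,ycn] -> 13 lines: pcklt tcj qvd sgv ycn honzf ixw oiv zfn ogeoz mvj jrex mivav
Hunk 2: at line 6 remove [ixw] add [pec,lvk,wkwue] -> 15 lines: pcklt tcj qvd sgv ycn honzf pec lvk wkwue oiv zfn ogeoz mvj jrex mivav
Hunk 3: at line 7 remove [wkwue,oiv] add [mrc,oax,ctpn] -> 16 lines: pcklt tcj qvd sgv ycn honzf pec lvk mrc oax ctpn zfn ogeoz mvj jrex mivav
Hunk 4: at line 2 remove [qvd,sgv,ycn] add [urhpr,vyzuh,jlilc] -> 16 lines: pcklt tcj urhpr vyzuh jlilc honzf pec lvk mrc oax ctpn zfn ogeoz mvj jrex mivav
Hunk 5: at line 1 remove [tcj] add [pmc] -> 16 lines: pcklt pmc urhpr vyzuh jlilc honzf pec lvk mrc oax ctpn zfn ogeoz mvj jrex mivav
Final line 7: pec

Answer: pec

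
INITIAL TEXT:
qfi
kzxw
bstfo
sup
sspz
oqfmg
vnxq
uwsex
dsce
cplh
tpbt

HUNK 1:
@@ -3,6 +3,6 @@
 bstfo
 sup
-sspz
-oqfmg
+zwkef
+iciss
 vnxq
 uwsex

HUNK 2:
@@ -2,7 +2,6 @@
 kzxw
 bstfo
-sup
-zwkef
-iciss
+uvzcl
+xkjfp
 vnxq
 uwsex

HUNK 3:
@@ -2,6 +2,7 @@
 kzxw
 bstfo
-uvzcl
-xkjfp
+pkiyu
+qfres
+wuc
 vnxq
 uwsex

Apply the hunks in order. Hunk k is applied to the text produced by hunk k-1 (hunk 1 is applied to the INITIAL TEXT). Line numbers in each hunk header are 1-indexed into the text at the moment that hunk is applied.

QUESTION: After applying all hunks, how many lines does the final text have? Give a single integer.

Hunk 1: at line 3 remove [sspz,oqfmg] add [zwkef,iciss] -> 11 lines: qfi kzxw bstfo sup zwkef iciss vnxq uwsex dsce cplh tpbt
Hunk 2: at line 2 remove [sup,zwkef,iciss] add [uvzcl,xkjfp] -> 10 lines: qfi kzxw bstfo uvzcl xkjfp vnxq uwsex dsce cplh tpbt
Hunk 3: at line 2 remove [uvzcl,xkjfp] add [pkiyu,qfres,wuc] -> 11 lines: qfi kzxw bstfo pkiyu qfres wuc vnxq uwsex dsce cplh tpbt
Final line count: 11

Answer: 11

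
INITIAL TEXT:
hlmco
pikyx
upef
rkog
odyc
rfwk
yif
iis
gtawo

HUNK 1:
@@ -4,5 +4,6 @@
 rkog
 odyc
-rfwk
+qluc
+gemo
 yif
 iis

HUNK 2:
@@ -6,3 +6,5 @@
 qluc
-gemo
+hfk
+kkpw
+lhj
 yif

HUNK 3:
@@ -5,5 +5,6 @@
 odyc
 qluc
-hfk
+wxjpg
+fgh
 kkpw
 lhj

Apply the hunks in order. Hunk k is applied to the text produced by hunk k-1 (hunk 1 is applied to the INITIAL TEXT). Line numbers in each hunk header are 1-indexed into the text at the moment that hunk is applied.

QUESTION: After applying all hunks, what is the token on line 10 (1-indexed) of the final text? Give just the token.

Answer: lhj

Derivation:
Hunk 1: at line 4 remove [rfwk] add [qluc,gemo] -> 10 lines: hlmco pikyx upef rkog odyc qluc gemo yif iis gtawo
Hunk 2: at line 6 remove [gemo] add [hfk,kkpw,lhj] -> 12 lines: hlmco pikyx upef rkog odyc qluc hfk kkpw lhj yif iis gtawo
Hunk 3: at line 5 remove [hfk] add [wxjpg,fgh] -> 13 lines: hlmco pikyx upef rkog odyc qluc wxjpg fgh kkpw lhj yif iis gtawo
Final line 10: lhj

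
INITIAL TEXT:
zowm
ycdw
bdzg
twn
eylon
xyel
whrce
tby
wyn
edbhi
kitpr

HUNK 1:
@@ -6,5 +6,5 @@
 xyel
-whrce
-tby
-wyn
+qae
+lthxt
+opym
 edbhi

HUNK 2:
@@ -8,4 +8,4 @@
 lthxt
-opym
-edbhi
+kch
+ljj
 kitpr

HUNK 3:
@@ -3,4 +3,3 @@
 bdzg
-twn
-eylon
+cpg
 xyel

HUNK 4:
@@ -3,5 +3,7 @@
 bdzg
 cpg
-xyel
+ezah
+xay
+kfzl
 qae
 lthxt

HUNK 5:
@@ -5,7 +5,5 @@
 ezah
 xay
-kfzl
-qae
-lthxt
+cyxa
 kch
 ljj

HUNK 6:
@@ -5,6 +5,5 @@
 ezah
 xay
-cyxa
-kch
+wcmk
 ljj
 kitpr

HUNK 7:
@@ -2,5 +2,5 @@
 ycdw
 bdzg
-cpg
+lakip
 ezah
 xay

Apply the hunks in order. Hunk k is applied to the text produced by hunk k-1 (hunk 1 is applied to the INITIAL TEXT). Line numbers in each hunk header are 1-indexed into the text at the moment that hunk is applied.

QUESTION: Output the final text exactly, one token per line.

Hunk 1: at line 6 remove [whrce,tby,wyn] add [qae,lthxt,opym] -> 11 lines: zowm ycdw bdzg twn eylon xyel qae lthxt opym edbhi kitpr
Hunk 2: at line 8 remove [opym,edbhi] add [kch,ljj] -> 11 lines: zowm ycdw bdzg twn eylon xyel qae lthxt kch ljj kitpr
Hunk 3: at line 3 remove [twn,eylon] add [cpg] -> 10 lines: zowm ycdw bdzg cpg xyel qae lthxt kch ljj kitpr
Hunk 4: at line 3 remove [xyel] add [ezah,xay,kfzl] -> 12 lines: zowm ycdw bdzg cpg ezah xay kfzl qae lthxt kch ljj kitpr
Hunk 5: at line 5 remove [kfzl,qae,lthxt] add [cyxa] -> 10 lines: zowm ycdw bdzg cpg ezah xay cyxa kch ljj kitpr
Hunk 6: at line 5 remove [cyxa,kch] add [wcmk] -> 9 lines: zowm ycdw bdzg cpg ezah xay wcmk ljj kitpr
Hunk 7: at line 2 remove [cpg] add [lakip] -> 9 lines: zowm ycdw bdzg lakip ezah xay wcmk ljj kitpr

Answer: zowm
ycdw
bdzg
lakip
ezah
xay
wcmk
ljj
kitpr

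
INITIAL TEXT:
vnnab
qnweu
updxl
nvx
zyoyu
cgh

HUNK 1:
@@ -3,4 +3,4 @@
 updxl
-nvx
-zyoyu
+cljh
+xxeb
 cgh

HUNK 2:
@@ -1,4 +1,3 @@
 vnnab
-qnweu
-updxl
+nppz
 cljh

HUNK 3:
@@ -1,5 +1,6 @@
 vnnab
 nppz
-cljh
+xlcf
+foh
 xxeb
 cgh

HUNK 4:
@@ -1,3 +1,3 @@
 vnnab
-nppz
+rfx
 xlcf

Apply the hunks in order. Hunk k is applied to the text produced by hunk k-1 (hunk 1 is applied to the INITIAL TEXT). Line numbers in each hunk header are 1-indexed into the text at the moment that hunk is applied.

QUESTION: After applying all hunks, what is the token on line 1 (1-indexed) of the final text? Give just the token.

Hunk 1: at line 3 remove [nvx,zyoyu] add [cljh,xxeb] -> 6 lines: vnnab qnweu updxl cljh xxeb cgh
Hunk 2: at line 1 remove [qnweu,updxl] add [nppz] -> 5 lines: vnnab nppz cljh xxeb cgh
Hunk 3: at line 1 remove [cljh] add [xlcf,foh] -> 6 lines: vnnab nppz xlcf foh xxeb cgh
Hunk 4: at line 1 remove [nppz] add [rfx] -> 6 lines: vnnab rfx xlcf foh xxeb cgh
Final line 1: vnnab

Answer: vnnab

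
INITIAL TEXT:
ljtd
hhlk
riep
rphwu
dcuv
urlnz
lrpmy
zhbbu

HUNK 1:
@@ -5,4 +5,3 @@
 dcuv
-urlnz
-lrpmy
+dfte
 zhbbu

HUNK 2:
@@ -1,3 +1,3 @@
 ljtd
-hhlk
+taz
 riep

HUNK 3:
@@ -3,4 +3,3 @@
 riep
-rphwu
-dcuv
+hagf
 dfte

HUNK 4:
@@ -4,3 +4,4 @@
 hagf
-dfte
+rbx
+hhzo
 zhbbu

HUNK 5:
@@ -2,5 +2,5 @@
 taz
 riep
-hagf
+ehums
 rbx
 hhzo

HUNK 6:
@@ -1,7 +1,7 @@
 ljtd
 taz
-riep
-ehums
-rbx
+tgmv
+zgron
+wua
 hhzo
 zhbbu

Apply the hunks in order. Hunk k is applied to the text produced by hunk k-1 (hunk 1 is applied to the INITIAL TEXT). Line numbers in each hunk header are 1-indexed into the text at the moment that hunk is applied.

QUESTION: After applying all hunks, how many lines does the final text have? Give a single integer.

Answer: 7

Derivation:
Hunk 1: at line 5 remove [urlnz,lrpmy] add [dfte] -> 7 lines: ljtd hhlk riep rphwu dcuv dfte zhbbu
Hunk 2: at line 1 remove [hhlk] add [taz] -> 7 lines: ljtd taz riep rphwu dcuv dfte zhbbu
Hunk 3: at line 3 remove [rphwu,dcuv] add [hagf] -> 6 lines: ljtd taz riep hagf dfte zhbbu
Hunk 4: at line 4 remove [dfte] add [rbx,hhzo] -> 7 lines: ljtd taz riep hagf rbx hhzo zhbbu
Hunk 5: at line 2 remove [hagf] add [ehums] -> 7 lines: ljtd taz riep ehums rbx hhzo zhbbu
Hunk 6: at line 1 remove [riep,ehums,rbx] add [tgmv,zgron,wua] -> 7 lines: ljtd taz tgmv zgron wua hhzo zhbbu
Final line count: 7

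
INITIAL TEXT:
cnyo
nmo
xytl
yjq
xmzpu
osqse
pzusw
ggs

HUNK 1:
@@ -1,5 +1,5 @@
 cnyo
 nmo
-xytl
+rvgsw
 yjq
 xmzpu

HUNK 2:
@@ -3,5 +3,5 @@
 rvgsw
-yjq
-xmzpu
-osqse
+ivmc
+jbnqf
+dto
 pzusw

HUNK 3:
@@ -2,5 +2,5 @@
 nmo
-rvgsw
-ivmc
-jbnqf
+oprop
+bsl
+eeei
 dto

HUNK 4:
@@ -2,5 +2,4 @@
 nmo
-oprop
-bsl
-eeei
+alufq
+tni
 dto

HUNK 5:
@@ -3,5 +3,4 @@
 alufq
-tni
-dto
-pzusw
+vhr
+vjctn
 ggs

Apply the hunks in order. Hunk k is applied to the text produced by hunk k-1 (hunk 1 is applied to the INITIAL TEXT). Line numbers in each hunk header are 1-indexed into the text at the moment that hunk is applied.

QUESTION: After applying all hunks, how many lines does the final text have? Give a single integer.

Hunk 1: at line 1 remove [xytl] add [rvgsw] -> 8 lines: cnyo nmo rvgsw yjq xmzpu osqse pzusw ggs
Hunk 2: at line 3 remove [yjq,xmzpu,osqse] add [ivmc,jbnqf,dto] -> 8 lines: cnyo nmo rvgsw ivmc jbnqf dto pzusw ggs
Hunk 3: at line 2 remove [rvgsw,ivmc,jbnqf] add [oprop,bsl,eeei] -> 8 lines: cnyo nmo oprop bsl eeei dto pzusw ggs
Hunk 4: at line 2 remove [oprop,bsl,eeei] add [alufq,tni] -> 7 lines: cnyo nmo alufq tni dto pzusw ggs
Hunk 5: at line 3 remove [tni,dto,pzusw] add [vhr,vjctn] -> 6 lines: cnyo nmo alufq vhr vjctn ggs
Final line count: 6

Answer: 6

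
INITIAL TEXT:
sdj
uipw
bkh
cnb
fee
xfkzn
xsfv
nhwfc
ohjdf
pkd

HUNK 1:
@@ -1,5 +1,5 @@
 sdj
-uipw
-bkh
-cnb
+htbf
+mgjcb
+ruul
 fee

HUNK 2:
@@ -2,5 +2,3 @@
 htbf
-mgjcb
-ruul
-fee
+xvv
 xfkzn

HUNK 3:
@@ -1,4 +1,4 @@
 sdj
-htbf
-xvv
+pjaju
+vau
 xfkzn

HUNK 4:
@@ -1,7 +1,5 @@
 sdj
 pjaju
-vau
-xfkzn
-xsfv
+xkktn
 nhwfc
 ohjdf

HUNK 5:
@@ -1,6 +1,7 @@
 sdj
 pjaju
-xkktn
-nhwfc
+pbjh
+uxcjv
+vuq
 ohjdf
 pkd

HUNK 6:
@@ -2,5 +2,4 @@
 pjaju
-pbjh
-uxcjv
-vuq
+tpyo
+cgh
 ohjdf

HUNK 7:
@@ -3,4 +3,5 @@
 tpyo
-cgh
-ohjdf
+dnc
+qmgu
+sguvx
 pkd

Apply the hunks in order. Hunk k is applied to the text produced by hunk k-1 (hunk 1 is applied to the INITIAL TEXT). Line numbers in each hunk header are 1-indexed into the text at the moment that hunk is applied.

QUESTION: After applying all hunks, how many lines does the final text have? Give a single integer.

Hunk 1: at line 1 remove [uipw,bkh,cnb] add [htbf,mgjcb,ruul] -> 10 lines: sdj htbf mgjcb ruul fee xfkzn xsfv nhwfc ohjdf pkd
Hunk 2: at line 2 remove [mgjcb,ruul,fee] add [xvv] -> 8 lines: sdj htbf xvv xfkzn xsfv nhwfc ohjdf pkd
Hunk 3: at line 1 remove [htbf,xvv] add [pjaju,vau] -> 8 lines: sdj pjaju vau xfkzn xsfv nhwfc ohjdf pkd
Hunk 4: at line 1 remove [vau,xfkzn,xsfv] add [xkktn] -> 6 lines: sdj pjaju xkktn nhwfc ohjdf pkd
Hunk 5: at line 1 remove [xkktn,nhwfc] add [pbjh,uxcjv,vuq] -> 7 lines: sdj pjaju pbjh uxcjv vuq ohjdf pkd
Hunk 6: at line 2 remove [pbjh,uxcjv,vuq] add [tpyo,cgh] -> 6 lines: sdj pjaju tpyo cgh ohjdf pkd
Hunk 7: at line 3 remove [cgh,ohjdf] add [dnc,qmgu,sguvx] -> 7 lines: sdj pjaju tpyo dnc qmgu sguvx pkd
Final line count: 7

Answer: 7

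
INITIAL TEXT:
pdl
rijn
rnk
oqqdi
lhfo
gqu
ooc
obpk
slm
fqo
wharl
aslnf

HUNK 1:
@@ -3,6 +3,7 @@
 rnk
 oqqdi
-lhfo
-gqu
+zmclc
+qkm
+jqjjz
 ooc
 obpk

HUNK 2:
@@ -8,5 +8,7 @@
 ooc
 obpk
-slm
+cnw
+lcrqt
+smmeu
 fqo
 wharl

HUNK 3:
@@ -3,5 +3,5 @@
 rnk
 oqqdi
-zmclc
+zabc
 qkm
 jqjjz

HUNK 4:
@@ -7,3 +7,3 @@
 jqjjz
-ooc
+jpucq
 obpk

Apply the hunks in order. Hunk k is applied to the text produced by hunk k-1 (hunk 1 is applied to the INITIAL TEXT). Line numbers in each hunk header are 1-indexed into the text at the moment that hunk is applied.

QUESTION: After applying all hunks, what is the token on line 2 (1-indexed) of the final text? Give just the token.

Answer: rijn

Derivation:
Hunk 1: at line 3 remove [lhfo,gqu] add [zmclc,qkm,jqjjz] -> 13 lines: pdl rijn rnk oqqdi zmclc qkm jqjjz ooc obpk slm fqo wharl aslnf
Hunk 2: at line 8 remove [slm] add [cnw,lcrqt,smmeu] -> 15 lines: pdl rijn rnk oqqdi zmclc qkm jqjjz ooc obpk cnw lcrqt smmeu fqo wharl aslnf
Hunk 3: at line 3 remove [zmclc] add [zabc] -> 15 lines: pdl rijn rnk oqqdi zabc qkm jqjjz ooc obpk cnw lcrqt smmeu fqo wharl aslnf
Hunk 4: at line 7 remove [ooc] add [jpucq] -> 15 lines: pdl rijn rnk oqqdi zabc qkm jqjjz jpucq obpk cnw lcrqt smmeu fqo wharl aslnf
Final line 2: rijn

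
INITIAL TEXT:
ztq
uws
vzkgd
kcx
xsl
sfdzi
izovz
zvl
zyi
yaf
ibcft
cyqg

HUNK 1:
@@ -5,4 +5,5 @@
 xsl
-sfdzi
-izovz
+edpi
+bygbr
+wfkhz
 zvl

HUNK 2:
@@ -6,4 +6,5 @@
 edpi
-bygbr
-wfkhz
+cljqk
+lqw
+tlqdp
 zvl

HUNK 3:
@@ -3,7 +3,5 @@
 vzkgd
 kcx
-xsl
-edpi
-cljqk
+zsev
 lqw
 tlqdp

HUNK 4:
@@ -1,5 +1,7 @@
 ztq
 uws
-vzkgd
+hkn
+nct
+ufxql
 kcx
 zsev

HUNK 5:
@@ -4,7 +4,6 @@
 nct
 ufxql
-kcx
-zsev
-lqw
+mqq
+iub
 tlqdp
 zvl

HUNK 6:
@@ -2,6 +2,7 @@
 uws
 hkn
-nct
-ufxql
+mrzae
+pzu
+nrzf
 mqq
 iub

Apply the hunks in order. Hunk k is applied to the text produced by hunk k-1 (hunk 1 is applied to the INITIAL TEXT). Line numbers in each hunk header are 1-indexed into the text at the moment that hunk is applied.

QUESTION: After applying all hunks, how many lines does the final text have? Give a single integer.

Hunk 1: at line 5 remove [sfdzi,izovz] add [edpi,bygbr,wfkhz] -> 13 lines: ztq uws vzkgd kcx xsl edpi bygbr wfkhz zvl zyi yaf ibcft cyqg
Hunk 2: at line 6 remove [bygbr,wfkhz] add [cljqk,lqw,tlqdp] -> 14 lines: ztq uws vzkgd kcx xsl edpi cljqk lqw tlqdp zvl zyi yaf ibcft cyqg
Hunk 3: at line 3 remove [xsl,edpi,cljqk] add [zsev] -> 12 lines: ztq uws vzkgd kcx zsev lqw tlqdp zvl zyi yaf ibcft cyqg
Hunk 4: at line 1 remove [vzkgd] add [hkn,nct,ufxql] -> 14 lines: ztq uws hkn nct ufxql kcx zsev lqw tlqdp zvl zyi yaf ibcft cyqg
Hunk 5: at line 4 remove [kcx,zsev,lqw] add [mqq,iub] -> 13 lines: ztq uws hkn nct ufxql mqq iub tlqdp zvl zyi yaf ibcft cyqg
Hunk 6: at line 2 remove [nct,ufxql] add [mrzae,pzu,nrzf] -> 14 lines: ztq uws hkn mrzae pzu nrzf mqq iub tlqdp zvl zyi yaf ibcft cyqg
Final line count: 14

Answer: 14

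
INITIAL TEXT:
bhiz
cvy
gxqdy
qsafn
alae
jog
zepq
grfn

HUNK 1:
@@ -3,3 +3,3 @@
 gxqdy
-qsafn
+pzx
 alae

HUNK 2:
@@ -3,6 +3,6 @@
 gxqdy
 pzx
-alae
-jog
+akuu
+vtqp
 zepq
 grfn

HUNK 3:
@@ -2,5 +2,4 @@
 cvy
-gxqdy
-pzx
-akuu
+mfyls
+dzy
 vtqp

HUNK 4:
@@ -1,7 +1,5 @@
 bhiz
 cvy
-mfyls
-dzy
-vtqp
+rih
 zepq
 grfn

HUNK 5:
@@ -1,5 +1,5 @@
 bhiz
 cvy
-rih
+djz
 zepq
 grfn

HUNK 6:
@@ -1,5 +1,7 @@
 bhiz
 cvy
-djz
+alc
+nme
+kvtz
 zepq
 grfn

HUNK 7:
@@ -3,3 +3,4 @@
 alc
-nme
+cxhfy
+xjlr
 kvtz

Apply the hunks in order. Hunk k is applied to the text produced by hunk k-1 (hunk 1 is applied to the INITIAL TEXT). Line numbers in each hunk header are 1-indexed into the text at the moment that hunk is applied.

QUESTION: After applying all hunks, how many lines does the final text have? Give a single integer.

Answer: 8

Derivation:
Hunk 1: at line 3 remove [qsafn] add [pzx] -> 8 lines: bhiz cvy gxqdy pzx alae jog zepq grfn
Hunk 2: at line 3 remove [alae,jog] add [akuu,vtqp] -> 8 lines: bhiz cvy gxqdy pzx akuu vtqp zepq grfn
Hunk 3: at line 2 remove [gxqdy,pzx,akuu] add [mfyls,dzy] -> 7 lines: bhiz cvy mfyls dzy vtqp zepq grfn
Hunk 4: at line 1 remove [mfyls,dzy,vtqp] add [rih] -> 5 lines: bhiz cvy rih zepq grfn
Hunk 5: at line 1 remove [rih] add [djz] -> 5 lines: bhiz cvy djz zepq grfn
Hunk 6: at line 1 remove [djz] add [alc,nme,kvtz] -> 7 lines: bhiz cvy alc nme kvtz zepq grfn
Hunk 7: at line 3 remove [nme] add [cxhfy,xjlr] -> 8 lines: bhiz cvy alc cxhfy xjlr kvtz zepq grfn
Final line count: 8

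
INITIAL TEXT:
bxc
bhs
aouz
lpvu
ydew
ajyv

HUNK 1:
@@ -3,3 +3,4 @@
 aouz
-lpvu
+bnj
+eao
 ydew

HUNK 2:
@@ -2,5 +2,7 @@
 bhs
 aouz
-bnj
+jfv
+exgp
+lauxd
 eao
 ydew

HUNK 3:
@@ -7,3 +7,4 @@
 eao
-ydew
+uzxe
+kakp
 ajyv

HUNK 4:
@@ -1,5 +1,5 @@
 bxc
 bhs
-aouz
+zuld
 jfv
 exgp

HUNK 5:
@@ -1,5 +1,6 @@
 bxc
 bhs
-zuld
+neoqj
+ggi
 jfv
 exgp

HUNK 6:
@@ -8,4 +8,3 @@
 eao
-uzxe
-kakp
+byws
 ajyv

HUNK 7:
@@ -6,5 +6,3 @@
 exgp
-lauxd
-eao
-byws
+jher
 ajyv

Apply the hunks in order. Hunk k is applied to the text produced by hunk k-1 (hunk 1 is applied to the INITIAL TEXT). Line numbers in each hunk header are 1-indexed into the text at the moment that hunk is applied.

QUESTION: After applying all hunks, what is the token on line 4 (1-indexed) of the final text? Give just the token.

Hunk 1: at line 3 remove [lpvu] add [bnj,eao] -> 7 lines: bxc bhs aouz bnj eao ydew ajyv
Hunk 2: at line 2 remove [bnj] add [jfv,exgp,lauxd] -> 9 lines: bxc bhs aouz jfv exgp lauxd eao ydew ajyv
Hunk 3: at line 7 remove [ydew] add [uzxe,kakp] -> 10 lines: bxc bhs aouz jfv exgp lauxd eao uzxe kakp ajyv
Hunk 4: at line 1 remove [aouz] add [zuld] -> 10 lines: bxc bhs zuld jfv exgp lauxd eao uzxe kakp ajyv
Hunk 5: at line 1 remove [zuld] add [neoqj,ggi] -> 11 lines: bxc bhs neoqj ggi jfv exgp lauxd eao uzxe kakp ajyv
Hunk 6: at line 8 remove [uzxe,kakp] add [byws] -> 10 lines: bxc bhs neoqj ggi jfv exgp lauxd eao byws ajyv
Hunk 7: at line 6 remove [lauxd,eao,byws] add [jher] -> 8 lines: bxc bhs neoqj ggi jfv exgp jher ajyv
Final line 4: ggi

Answer: ggi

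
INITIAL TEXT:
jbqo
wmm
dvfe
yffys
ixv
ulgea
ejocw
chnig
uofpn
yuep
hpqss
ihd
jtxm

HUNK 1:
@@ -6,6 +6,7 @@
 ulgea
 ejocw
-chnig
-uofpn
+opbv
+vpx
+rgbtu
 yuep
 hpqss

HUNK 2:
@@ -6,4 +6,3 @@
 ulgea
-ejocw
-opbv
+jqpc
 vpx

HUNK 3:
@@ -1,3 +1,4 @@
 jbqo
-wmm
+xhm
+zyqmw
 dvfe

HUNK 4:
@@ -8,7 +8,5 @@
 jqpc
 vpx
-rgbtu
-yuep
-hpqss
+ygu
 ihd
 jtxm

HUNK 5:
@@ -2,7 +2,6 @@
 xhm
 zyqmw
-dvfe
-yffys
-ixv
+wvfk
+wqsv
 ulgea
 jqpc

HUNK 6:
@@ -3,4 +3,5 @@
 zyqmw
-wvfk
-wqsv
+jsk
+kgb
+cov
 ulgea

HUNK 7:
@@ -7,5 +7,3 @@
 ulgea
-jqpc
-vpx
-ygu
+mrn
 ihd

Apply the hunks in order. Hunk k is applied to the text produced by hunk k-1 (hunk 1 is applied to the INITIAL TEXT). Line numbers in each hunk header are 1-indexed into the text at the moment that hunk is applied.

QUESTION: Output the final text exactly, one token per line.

Hunk 1: at line 6 remove [chnig,uofpn] add [opbv,vpx,rgbtu] -> 14 lines: jbqo wmm dvfe yffys ixv ulgea ejocw opbv vpx rgbtu yuep hpqss ihd jtxm
Hunk 2: at line 6 remove [ejocw,opbv] add [jqpc] -> 13 lines: jbqo wmm dvfe yffys ixv ulgea jqpc vpx rgbtu yuep hpqss ihd jtxm
Hunk 3: at line 1 remove [wmm] add [xhm,zyqmw] -> 14 lines: jbqo xhm zyqmw dvfe yffys ixv ulgea jqpc vpx rgbtu yuep hpqss ihd jtxm
Hunk 4: at line 8 remove [rgbtu,yuep,hpqss] add [ygu] -> 12 lines: jbqo xhm zyqmw dvfe yffys ixv ulgea jqpc vpx ygu ihd jtxm
Hunk 5: at line 2 remove [dvfe,yffys,ixv] add [wvfk,wqsv] -> 11 lines: jbqo xhm zyqmw wvfk wqsv ulgea jqpc vpx ygu ihd jtxm
Hunk 6: at line 3 remove [wvfk,wqsv] add [jsk,kgb,cov] -> 12 lines: jbqo xhm zyqmw jsk kgb cov ulgea jqpc vpx ygu ihd jtxm
Hunk 7: at line 7 remove [jqpc,vpx,ygu] add [mrn] -> 10 lines: jbqo xhm zyqmw jsk kgb cov ulgea mrn ihd jtxm

Answer: jbqo
xhm
zyqmw
jsk
kgb
cov
ulgea
mrn
ihd
jtxm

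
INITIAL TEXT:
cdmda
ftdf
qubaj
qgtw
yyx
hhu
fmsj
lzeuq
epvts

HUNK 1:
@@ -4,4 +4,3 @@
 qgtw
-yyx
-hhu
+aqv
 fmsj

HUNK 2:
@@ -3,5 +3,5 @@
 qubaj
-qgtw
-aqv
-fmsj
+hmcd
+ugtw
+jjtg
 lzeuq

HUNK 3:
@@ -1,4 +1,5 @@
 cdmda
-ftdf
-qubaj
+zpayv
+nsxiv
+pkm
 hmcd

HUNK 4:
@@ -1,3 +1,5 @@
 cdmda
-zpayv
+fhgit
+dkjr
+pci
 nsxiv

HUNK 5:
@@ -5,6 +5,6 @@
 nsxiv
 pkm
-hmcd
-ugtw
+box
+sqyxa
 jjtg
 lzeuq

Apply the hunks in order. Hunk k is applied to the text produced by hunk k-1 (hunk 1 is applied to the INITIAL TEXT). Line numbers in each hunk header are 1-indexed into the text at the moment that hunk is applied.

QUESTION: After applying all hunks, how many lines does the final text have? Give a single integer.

Hunk 1: at line 4 remove [yyx,hhu] add [aqv] -> 8 lines: cdmda ftdf qubaj qgtw aqv fmsj lzeuq epvts
Hunk 2: at line 3 remove [qgtw,aqv,fmsj] add [hmcd,ugtw,jjtg] -> 8 lines: cdmda ftdf qubaj hmcd ugtw jjtg lzeuq epvts
Hunk 3: at line 1 remove [ftdf,qubaj] add [zpayv,nsxiv,pkm] -> 9 lines: cdmda zpayv nsxiv pkm hmcd ugtw jjtg lzeuq epvts
Hunk 4: at line 1 remove [zpayv] add [fhgit,dkjr,pci] -> 11 lines: cdmda fhgit dkjr pci nsxiv pkm hmcd ugtw jjtg lzeuq epvts
Hunk 5: at line 5 remove [hmcd,ugtw] add [box,sqyxa] -> 11 lines: cdmda fhgit dkjr pci nsxiv pkm box sqyxa jjtg lzeuq epvts
Final line count: 11

Answer: 11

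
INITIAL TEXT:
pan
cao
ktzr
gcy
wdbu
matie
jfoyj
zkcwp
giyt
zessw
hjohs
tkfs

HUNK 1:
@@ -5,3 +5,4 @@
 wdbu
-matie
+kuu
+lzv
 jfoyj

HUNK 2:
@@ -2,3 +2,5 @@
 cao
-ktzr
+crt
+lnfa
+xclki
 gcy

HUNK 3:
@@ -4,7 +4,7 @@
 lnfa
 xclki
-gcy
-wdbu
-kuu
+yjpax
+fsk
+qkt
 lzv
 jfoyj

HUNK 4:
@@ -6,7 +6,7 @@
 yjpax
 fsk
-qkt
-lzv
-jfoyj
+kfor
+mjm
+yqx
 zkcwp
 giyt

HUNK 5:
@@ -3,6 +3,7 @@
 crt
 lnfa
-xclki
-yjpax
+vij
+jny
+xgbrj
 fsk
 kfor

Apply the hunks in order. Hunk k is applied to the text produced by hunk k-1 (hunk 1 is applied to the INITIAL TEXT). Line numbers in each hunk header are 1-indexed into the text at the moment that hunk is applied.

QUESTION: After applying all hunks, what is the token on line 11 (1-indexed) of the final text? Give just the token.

Hunk 1: at line 5 remove [matie] add [kuu,lzv] -> 13 lines: pan cao ktzr gcy wdbu kuu lzv jfoyj zkcwp giyt zessw hjohs tkfs
Hunk 2: at line 2 remove [ktzr] add [crt,lnfa,xclki] -> 15 lines: pan cao crt lnfa xclki gcy wdbu kuu lzv jfoyj zkcwp giyt zessw hjohs tkfs
Hunk 3: at line 4 remove [gcy,wdbu,kuu] add [yjpax,fsk,qkt] -> 15 lines: pan cao crt lnfa xclki yjpax fsk qkt lzv jfoyj zkcwp giyt zessw hjohs tkfs
Hunk 4: at line 6 remove [qkt,lzv,jfoyj] add [kfor,mjm,yqx] -> 15 lines: pan cao crt lnfa xclki yjpax fsk kfor mjm yqx zkcwp giyt zessw hjohs tkfs
Hunk 5: at line 3 remove [xclki,yjpax] add [vij,jny,xgbrj] -> 16 lines: pan cao crt lnfa vij jny xgbrj fsk kfor mjm yqx zkcwp giyt zessw hjohs tkfs
Final line 11: yqx

Answer: yqx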